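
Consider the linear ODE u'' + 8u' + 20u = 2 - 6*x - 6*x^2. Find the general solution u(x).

Characteristic equation r² + 8r + 20 = 0 has discriminant (8)² - 4·(20) = -16 < 0, so r = -4 ± 2i.
Hence u_h = C1*cos(2*x)*exp(-4*x) + C2*exp(-4*x)*sin(2*x).
For the particular solution try u_p = A0 + A1*x + A2*x^2. Substituting and matching coefficients of each power of x gives A0 = 77/500, A1 = -3/50, A2 = -3/10, so u_p = 77/500 - 3*x^2/10 - 3*x/50.

u = 77/500 - 3*x**2/10 - 3*x/50 + C1*cos(2*x)*exp(-4*x) + C2*exp(-4*x)*sin(2*x)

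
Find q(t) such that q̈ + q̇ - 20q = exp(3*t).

q = -exp(3*t)/8 + C1*exp(4*t) + C2*exp(-5*t)

Characteristic equation r² + r - 20 = 0 factors as (r - 4)(r + 5) = 0, so r = 4, -5.
Hence q_h = C1*exp(4*t) + C2*exp(-5*t).
Try q_p = A*exp(3*t). Substituting into the equation and dividing by exp(3*t) gives A = -1/8, so q_p = -exp(3*t)/8.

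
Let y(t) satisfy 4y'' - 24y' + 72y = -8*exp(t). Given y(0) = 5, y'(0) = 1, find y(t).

Divide through by 4: y'' - 6y' + 18y = -2*exp(t).
Characteristic equation r² - 6r + 18 = 0 has discriminant (-6)² - 4·(18) = -36 < 0, so r = 3 ± 3i.
Hence y_h = C1*cos(3*t)*exp(3*t) + C2*exp(3*t)*sin(3*t).
Try y_p = A*exp(t). Substituting into the equation and dividing by exp(t) gives A = -2/13, so y_p = -2*exp(t)/13.
General solution: y = -2*exp(t)/13 + C1*cos(3*t)*exp(3*t) + C2*exp(3*t)*sin(3*t).
Apply the initial conditions: y(0) = -2/13 + C1 = 5 and y'(0) = -2/13 + 3*C1 + 3*C2 = 1. Solving gives C1 = 67/13, C2 = -62/13.

y = -2*exp(t)/13 - 62*exp(3*t)*sin(3*t)/13 + 67*cos(3*t)*exp(3*t)/13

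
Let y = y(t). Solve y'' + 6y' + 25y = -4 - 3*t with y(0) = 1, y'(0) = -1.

y = -82/625 - 3*t/25 + 707*cos(4*t)*exp(-3*t)/625 + 1571*exp(-3*t)*sin(4*t)/2500

Characteristic equation r² + 6r + 25 = 0 has discriminant (6)² - 4·(25) = -64 < 0, so r = -3 ± 4i.
Hence y_h = C1*cos(4*t)*exp(-3*t) + C2*exp(-3*t)*sin(4*t).
For the particular solution try y_p = A0 + A1*t. Substituting and matching coefficients of each power of t gives A0 = -82/625, A1 = -3/25, so y_p = -82/625 - 3*t/25.
General solution: y = -82/625 - 3*t/25 + C1*cos(4*t)*exp(-3*t) + C2*exp(-3*t)*sin(4*t).
Apply the initial conditions: y(0) = -82/625 + C1 = 1 and y'(0) = -3/25 - 3*C1 + 4*C2 = -1. Solving gives C1 = 707/625, C2 = 1571/2500.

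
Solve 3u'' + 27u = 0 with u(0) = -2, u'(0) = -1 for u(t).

u = -2*cos(3*t) - sin(3*t)/3

Divide through by 3: u'' + 9u = 0.
Characteristic equation r² + 9 = 0 has discriminant (0)² - 4·(9) = -36 < 0, so r = ± 3i.
Hence u_h = C1*cos(3*t) + C2*sin(3*t).
Apply the initial conditions: u(0) = C1 = -2 and u'(0) = 3*C2 = -1. Solving gives C1 = -2, C2 = -1/3.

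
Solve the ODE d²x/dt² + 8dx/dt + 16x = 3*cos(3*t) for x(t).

x = 21*cos(3*t)/625 + 72*sin(3*t)/625 + C1*exp(-4*t) + C2*t*exp(-4*t)

Characteristic equation r² + 8r + 16 = 0 has discriminant (8)² - 4·(16) = 0, so r = -4 is a repeated root.
Hence x_h = (C1 + C2*t)*exp(-4*t).
Try x_p = A*cos(3*t) + B*sin(3*t). Substituting and equating the coefficients of cos(3t) and sin(3t) gives A = 21/625, B = 72/625, so x_p = 21*cos(3*t)/625 + 72*sin(3*t)/625.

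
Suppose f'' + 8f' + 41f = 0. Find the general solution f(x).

f = C1*cos(5*x)*exp(-4*x) + C2*exp(-4*x)*sin(5*x)

Characteristic equation r² + 8r + 41 = 0 has discriminant (8)² - 4·(41) = -100 < 0, so r = -4 ± 5i.
Hence f_h = C1*cos(5*x)*exp(-4*x) + C2*exp(-4*x)*sin(5*x).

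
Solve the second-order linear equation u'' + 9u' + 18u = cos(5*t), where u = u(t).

Characteristic equation r² + 9r + 18 = 0 factors as (r + 6)(r + 3) = 0, so r = -6, -3.
Hence u_h = C1*exp(-6*t) + C2*exp(-3*t).
Try u_p = A*cos(5*t) + B*sin(5*t). Substituting and equating the coefficients of cos(5t) and sin(5t) gives A = -7/2074, B = 45/2074, so u_p = -7*cos(5*t)/2074 + 45*sin(5*t)/2074.

u = -7*cos(5*t)/2074 + 45*sin(5*t)/2074 + C1*exp(-6*t) + C2*exp(-3*t)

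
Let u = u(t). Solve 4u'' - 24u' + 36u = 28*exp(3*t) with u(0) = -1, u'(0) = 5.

u = -exp(3*t) + 8*t*exp(3*t) + 7*t**2*exp(3*t)/2

Divide through by 4: u'' - 6u' + 9u = 7*exp(3*t).
Characteristic equation r² - 6r + 9 = 0 has discriminant (-6)² - 4·(9) = 0, so r = 3 is a repeated root.
Hence u_h = (C1 + C2*t)*exp(3*t).
Since exp(3*t) solves the homogeneous equation (r = 3 is a root of multiplicity 2), multiply the trial by t^2. Try u_p = A*t^2*exp(3*t). Substituting into the equation and dividing by exp(3*t) gives A = 7/2, so u_p = 7*t^2*exp(3*t)/2.
General solution: u = C1*exp(3*t) + 7*t^2*exp(3*t)/2 + C2*t*exp(3*t).
Apply the initial conditions: u(0) = C1 = -1 and u'(0) = C2 + 3*C1 = 5. Solving gives C1 = -1, C2 = 8.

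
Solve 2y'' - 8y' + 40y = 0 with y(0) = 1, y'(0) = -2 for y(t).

Divide through by 2: y'' - 4y' + 20y = 0.
Characteristic equation r² - 4r + 20 = 0 has discriminant (-4)² - 4·(20) = -64 < 0, so r = 2 ± 4i.
Hence y_h = C1*cos(4*t)*exp(2*t) + C2*exp(2*t)*sin(4*t).
Apply the initial conditions: y(0) = C1 = 1 and y'(0) = 2*C1 + 4*C2 = -2. Solving gives C1 = 1, C2 = -1.

y = cos(4*t)*exp(2*t) - exp(2*t)*sin(4*t)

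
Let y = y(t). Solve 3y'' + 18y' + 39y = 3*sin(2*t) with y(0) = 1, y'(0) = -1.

Divide through by 3: y'' + 6y' + 13y = sin(2*t).
Characteristic equation r² + 6r + 13 = 0 has discriminant (6)² - 4·(13) = -16 < 0, so r = -3 ± 2i.
Hence y_h = C1*cos(2*t)*exp(-3*t) + C2*exp(-3*t)*sin(2*t).
Try y_p = A*cos(2*t) + B*sin(2*t). Substituting and equating the coefficients of cos(2t) and sin(2t) gives A = -4/75, B = 1/25, so y_p = -4*cos(2*t)/75 + sin(2*t)/25.
General solution: y = -4*cos(2*t)/75 + sin(2*t)/25 + C1*cos(2*t)*exp(-3*t) + C2*exp(-3*t)*sin(2*t).
Apply the initial conditions: y(0) = -4/75 + C1 = 1 and y'(0) = 2/25 - 3*C1 + 2*C2 = -1. Solving gives C1 = 79/75, C2 = 26/25.

y = -4*cos(2*t)/75 + sin(2*t)/25 + 26*exp(-3*t)*sin(2*t)/25 + 79*cos(2*t)*exp(-3*t)/75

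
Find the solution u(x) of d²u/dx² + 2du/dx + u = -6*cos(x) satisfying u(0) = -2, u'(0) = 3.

Characteristic equation r² + 2r + 1 = 0 has discriminant (2)² - 4·(1) = 0, so r = -1 is a repeated root.
Hence u_h = (C1 + C2*x)*exp(-x).
Try u_p = A*cos(x) + B*sin(x). Substituting and equating the coefficients of cos(x) and sin(x) gives A = 0, B = -3, so u_p = -3*sin(x).
General solution: u = -3*sin(x) + C1*exp(-x) + C2*x*exp(-x).
Apply the initial conditions: u(0) = C1 = -2 and u'(0) = -3 + C2 - C1 = 3. Solving gives C1 = -2, C2 = 4.

u = -3*sin(x) - 2*exp(-x) + 4*x*exp(-x)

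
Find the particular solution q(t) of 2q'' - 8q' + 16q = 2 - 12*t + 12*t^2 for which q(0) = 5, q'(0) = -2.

q = -1/16 + 3*t**2/4 - 97*exp(2*t)*sin(2*t)/16 + 81*cos(2*t)*exp(2*t)/16

Divide through by 2: q'' - 4q' + 8q = 1 - 6*t + 6*t^2.
Characteristic equation r² - 4r + 8 = 0 has discriminant (-4)² - 4·(8) = -16 < 0, so r = 2 ± 2i.
Hence q_h = C1*cos(2*t)*exp(2*t) + C2*exp(2*t)*sin(2*t).
For the particular solution try q_p = A0 + A1*t + A2*t^2. Substituting and matching coefficients of each power of t gives A0 = -1/16, A1 = 0, A2 = 3/4, so q_p = -1/16 + 3*t^2/4.
General solution: q = -1/16 + 3*t^2/4 + C1*cos(2*t)*exp(2*t) + C2*exp(2*t)*sin(2*t).
Apply the initial conditions: q(0) = -1/16 + C1 = 5 and q'(0) = 2*C1 + 2*C2 = -2. Solving gives C1 = 81/16, C2 = -97/16.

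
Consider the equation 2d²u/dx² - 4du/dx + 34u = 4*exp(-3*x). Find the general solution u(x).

u = exp(-3*x)/16 + C1*cos(4*x)*exp(x) + C2*exp(x)*sin(4*x)

Divide through by 2: u'' - 2u' + 17u = 2*exp(-3*x).
Characteristic equation r² - 2r + 17 = 0 has discriminant (-2)² - 4·(17) = -64 < 0, so r = 1 ± 4i.
Hence u_h = C1*cos(4*x)*exp(x) + C2*exp(x)*sin(4*x).
Try u_p = A*exp(-3*x). Substituting into the equation and dividing by exp(-3*x) gives A = 1/16, so u_p = exp(-3*x)/16.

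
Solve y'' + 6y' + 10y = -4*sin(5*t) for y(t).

Characteristic equation r² + 6r + 10 = 0 has discriminant (6)² - 4·(10) = -4 < 0, so r = -3 ± i.
Hence y_h = C1*cos(t)*exp(-3*t) + C2*exp(-3*t)*sin(t).
Try y_p = A*cos(5*t) + B*sin(5*t). Substituting and equating the coefficients of cos(5t) and sin(5t) gives A = 8/75, B = 4/75, so y_p = 4*sin(5*t)/75 + 8*cos(5*t)/75.

y = 4*sin(5*t)/75 + 8*cos(5*t)/75 + C1*cos(t)*exp(-3*t) + C2*exp(-3*t)*sin(t)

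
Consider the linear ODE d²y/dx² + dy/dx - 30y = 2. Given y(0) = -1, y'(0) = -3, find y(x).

y = -1/15 - 43*exp(5*x)/55 - 5*exp(-6*x)/33

Characteristic equation r² + r - 30 = 0 factors as (r + 6)(r - 5) = 0, so r = -6, 5.
Hence y_h = C1*exp(-6*x) + C2*exp(5*x).
For the particular solution try y_p = A0. Substituting and matching coefficients of each power of x gives A0 = -1/15, so y_p = -1/15.
General solution: y = -1/15 + C1*exp(-6*x) + C2*exp(5*x).
Apply the initial conditions: y(0) = -1/15 + C1 + C2 = -1 and y'(0) = -6*C1 + 5*C2 = -3. Solving gives C1 = -5/33, C2 = -43/55.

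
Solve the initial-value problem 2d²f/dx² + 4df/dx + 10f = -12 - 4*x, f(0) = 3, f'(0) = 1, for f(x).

Divide through by 2: f'' + 2f' + 5f = -6 - 2*x.
Characteristic equation r² + 2r + 5 = 0 has discriminant (2)² - 4·(5) = -16 < 0, so r = -1 ± 2i.
Hence f_h = C1*cos(2*x)*exp(-x) + C2*exp(-x)*sin(2*x).
For the particular solution try f_p = A0 + A1*x. Substituting and matching coefficients of each power of x gives A0 = -26/25, A1 = -2/5, so f_p = -26/25 - 2*x/5.
General solution: f = -26/25 - 2*x/5 + C1*cos(2*x)*exp(-x) + C2*exp(-x)*sin(2*x).
Apply the initial conditions: f(0) = -26/25 + C1 = 3 and f'(0) = -2/5 - C1 + 2*C2 = 1. Solving gives C1 = 101/25, C2 = 68/25.

f = -26/25 - 2*x/5 + 68*exp(-x)*sin(2*x)/25 + 101*cos(2*x)*exp(-x)/25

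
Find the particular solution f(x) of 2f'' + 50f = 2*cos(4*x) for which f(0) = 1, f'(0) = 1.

f = sin(5*x)/5 + cos(4*x)/9 + 8*cos(5*x)/9

Divide through by 2: f'' + 25f = cos(4*x).
Characteristic equation r² + 25 = 0 has discriminant (0)² - 4·(25) = -100 < 0, so r = ± 5i.
Hence f_h = C1*cos(5*x) + C2*sin(5*x).
Try f_p = A*cos(4*x) + B*sin(4*x). Substituting and equating the coefficients of cos(4x) and sin(4x) gives A = 1/9, B = 0, so f_p = cos(4*x)/9.
General solution: f = cos(4*x)/9 + C1*cos(5*x) + C2*sin(5*x).
Apply the initial conditions: f(0) = 1/9 + C1 = 1 and f'(0) = 5*C2 = 1. Solving gives C1 = 8/9, C2 = 1/5.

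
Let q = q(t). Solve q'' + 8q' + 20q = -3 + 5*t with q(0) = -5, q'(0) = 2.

q = -1/4 + t/4 - 69*exp(-4*t)*sin(2*t)/8 - 19*cos(2*t)*exp(-4*t)/4

Characteristic equation r² + 8r + 20 = 0 has discriminant (8)² - 4·(20) = -16 < 0, so r = -4 ± 2i.
Hence q_h = C1*cos(2*t)*exp(-4*t) + C2*exp(-4*t)*sin(2*t).
For the particular solution try q_p = A0 + A1*t. Substituting and matching coefficients of each power of t gives A0 = -1/4, A1 = 1/4, so q_p = -1/4 + t/4.
General solution: q = -1/4 + t/4 + C1*cos(2*t)*exp(-4*t) + C2*exp(-4*t)*sin(2*t).
Apply the initial conditions: q(0) = -1/4 + C1 = -5 and q'(0) = 1/4 - 4*C1 + 2*C2 = 2. Solving gives C1 = -19/4, C2 = -69/8.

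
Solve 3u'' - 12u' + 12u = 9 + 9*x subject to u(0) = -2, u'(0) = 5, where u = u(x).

u = 3/2 - 7*exp(2*x)/2 + 3*x/4 + 45*x*exp(2*x)/4

Divide through by 3: u'' - 4u' + 4u = 3 + 3*x.
Characteristic equation r² - 4r + 4 = 0 has discriminant (-4)² - 4·(4) = 0, so r = 2 is a repeated root.
Hence u_h = (C1 + C2*x)*exp(2*x).
For the particular solution try u_p = A0 + A1*x. Substituting and matching coefficients of each power of x gives A0 = 3/2, A1 = 3/4, so u_p = 3/2 + 3*x/4.
General solution: u = 3/2 + 3*x/4 + C1*exp(2*x) + C2*x*exp(2*x).
Apply the initial conditions: u(0) = 3/2 + C1 = -2 and u'(0) = 3/4 + C2 + 2*C1 = 5. Solving gives C1 = -7/2, C2 = 45/4.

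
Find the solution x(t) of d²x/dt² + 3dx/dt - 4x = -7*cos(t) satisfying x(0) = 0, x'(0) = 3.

x = -79*exp(-4*t)/85 - 21*sin(t)/34 - exp(t)/10 + 35*cos(t)/34

Characteristic equation r² + 3r - 4 = 0 factors as (r + 4)(r - 1) = 0, so r = -4, 1.
Hence x_h = C1*exp(-4*t) + C2*exp(t).
Try x_p = A*cos(t) + B*sin(t). Substituting and equating the coefficients of cos(t) and sin(t) gives A = 35/34, B = -21/34, so x_p = -21*sin(t)/34 + 35*cos(t)/34.
General solution: x = -21*sin(t)/34 + 35*cos(t)/34 + C1*exp(-4*t) + C2*exp(t).
Apply the initial conditions: x(0) = 35/34 + C1 + C2 = 0 and x'(0) = -21/34 + C2 - 4*C1 = 3. Solving gives C1 = -79/85, C2 = -1/10.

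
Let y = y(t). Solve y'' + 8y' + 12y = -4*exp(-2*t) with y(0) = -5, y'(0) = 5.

Characteristic equation r² + 8r + 12 = 0 factors as (r + 6)(r + 2) = 0, so r = -6, -2.
Hence y_h = C1*exp(-6*t) + C2*exp(-2*t).
Since exp(-2*t) solves the homogeneous equation (r = -2 is a root of multiplicity 1), multiply the trial by t. Try y_p = A*t*exp(-2*t). Substituting into the equation and dividing by exp(-2*t) gives A = -1, so y_p = -t*exp(-2*t).
General solution: y = C1*exp(-6*t) + C2*exp(-2*t) - t*exp(-2*t).
Apply the initial conditions: y(0) = C1 + C2 = -5 and y'(0) = -1 - 6*C1 - 2*C2 = 5. Solving gives C1 = 1, C2 = -6.

y = -6*exp(-2*t) - t*exp(-2*t) + exp(-6*t)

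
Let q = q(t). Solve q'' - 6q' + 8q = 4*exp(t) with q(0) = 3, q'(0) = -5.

Characteristic equation r² - 6r + 8 = 0 factors as (r - 4)(r - 2) = 0, so r = 4, 2.
Hence q_h = C1*exp(4*t) + C2*exp(2*t).
Try q_p = A*exp(t). Substituting into the equation and dividing by exp(t) gives A = 4/3, so q_p = 4*exp(t)/3.
General solution: q = 4*exp(t)/3 + C1*exp(4*t) + C2*exp(2*t).
Apply the initial conditions: q(0) = 4/3 + C1 + C2 = 3 and q'(0) = 4/3 + 2*C2 + 4*C1 = -5. Solving gives C1 = -29/6, C2 = 13/2.

q = -29*exp(4*t)/6 + 4*exp(t)/3 + 13*exp(2*t)/2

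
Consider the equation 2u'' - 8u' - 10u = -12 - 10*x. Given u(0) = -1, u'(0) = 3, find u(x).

u = 2/5 + x - 3*exp(-x)/2 + exp(5*x)/10

Divide through by 2: u'' - 4u' - 5u = -6 - 5*x.
Characteristic equation r² - 4r - 5 = 0 factors as (r + 1)(r - 5) = 0, so r = -1, 5.
Hence u_h = C1*exp(-x) + C2*exp(5*x).
For the particular solution try u_p = A0 + A1*x. Substituting and matching coefficients of each power of x gives A0 = 2/5, A1 = 1, so u_p = 2/5 + x.
General solution: u = 2/5 + x + C1*exp(-x) + C2*exp(5*x).
Apply the initial conditions: u(0) = 2/5 + C1 + C2 = -1 and u'(0) = 1 - C1 + 5*C2 = 3. Solving gives C1 = -3/2, C2 = 1/10.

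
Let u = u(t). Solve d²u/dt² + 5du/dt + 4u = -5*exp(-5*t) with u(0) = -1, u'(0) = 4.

Characteristic equation r² + 5r + 4 = 0 factors as (r + 4)(r + 1) = 0, so r = -4, -1.
Hence u_h = C1*exp(-4*t) + C2*exp(-t).
Try u_p = A*exp(-5*t). Substituting into the equation and dividing by exp(-5*t) gives A = -5/4, so u_p = -5*exp(-5*t)/4.
General solution: u = -5*exp(-5*t)/4 + C1*exp(-4*t) + C2*exp(-t).
Apply the initial conditions: u(0) = -5/4 + C1 + C2 = -1 and u'(0) = 25/4 - C2 - 4*C1 = 4. Solving gives C1 = 2/3, C2 = -5/12.

u = -5*exp(-5*t)/4 - 5*exp(-t)/12 + 2*exp(-4*t)/3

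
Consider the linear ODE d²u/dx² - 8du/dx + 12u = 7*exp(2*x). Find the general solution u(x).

u = C1*exp(2*x) + C2*exp(6*x) - 7*x*exp(2*x)/4

Characteristic equation r² - 8r + 12 = 0 factors as (r - 2)(r - 6) = 0, so r = 2, 6.
Hence u_h = C1*exp(2*x) + C2*exp(6*x).
Since exp(2*x) solves the homogeneous equation (r = 2 is a root of multiplicity 1), multiply the trial by x. Try u_p = A*x*exp(2*x). Substituting into the equation and dividing by exp(2*x) gives A = -7/4, so u_p = -7*x*exp(2*x)/4.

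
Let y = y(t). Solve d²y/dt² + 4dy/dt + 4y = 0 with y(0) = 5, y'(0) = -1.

Characteristic equation r² + 4r + 4 = 0 has discriminant (4)² - 4·(4) = 0, so r = -2 is a repeated root.
Hence y_h = (C1 + C2*t)*exp(-2*t).
Apply the initial conditions: y(0) = C1 = 5 and y'(0) = C2 - 2*C1 = -1. Solving gives C1 = 5, C2 = 9.

y = 5*exp(-2*t) + 9*t*exp(-2*t)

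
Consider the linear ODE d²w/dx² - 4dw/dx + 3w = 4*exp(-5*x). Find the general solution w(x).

w = exp(-5*x)/12 + C1*exp(x) + C2*exp(3*x)

Characteristic equation r² - 4r + 3 = 0 factors as (r - 1)(r - 3) = 0, so r = 1, 3.
Hence w_h = C1*exp(x) + C2*exp(3*x).
Try w_p = A*exp(-5*x). Substituting into the equation and dividing by exp(-5*x) gives A = 1/12, so w_p = exp(-5*x)/12.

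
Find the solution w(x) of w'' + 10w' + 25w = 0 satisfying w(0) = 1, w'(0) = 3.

w = 8*x*exp(-5*x) + exp(-5*x)

Characteristic equation r² + 10r + 25 = 0 has discriminant (10)² - 4·(25) = 0, so r = -5 is a repeated root.
Hence w_h = (C1 + C2*x)*exp(-5*x).
Apply the initial conditions: w(0) = C1 = 1 and w'(0) = C2 - 5*C1 = 3. Solving gives C1 = 1, C2 = 8.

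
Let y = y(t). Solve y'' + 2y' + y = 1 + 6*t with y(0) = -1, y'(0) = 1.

Characteristic equation r² + 2r + 1 = 0 has discriminant (2)² - 4·(1) = 0, so r = -1 is a repeated root.
Hence y_h = (C1 + C2*t)*exp(-t).
For the particular solution try y_p = A0 + A1*t. Substituting and matching coefficients of each power of t gives A0 = -11, A1 = 6, so y_p = -11 + 6*t.
General solution: y = -11 + 6*t + C1*exp(-t) + C2*t*exp(-t).
Apply the initial conditions: y(0) = -11 + C1 = -1 and y'(0) = 6 + C2 - C1 = 1. Solving gives C1 = 10, C2 = 5.

y = -11 + 6*t + 10*exp(-t) + 5*t*exp(-t)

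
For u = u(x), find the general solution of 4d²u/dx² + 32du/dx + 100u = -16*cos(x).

u = -3*cos(x)/20 - sin(x)/20 + C1*cos(3*x)*exp(-4*x) + C2*exp(-4*x)*sin(3*x)

Divide through by 4: u'' + 8u' + 25u = -4*cos(x).
Characteristic equation r² + 8r + 25 = 0 has discriminant (8)² - 4·(25) = -36 < 0, so r = -4 ± 3i.
Hence u_h = C1*cos(3*x)*exp(-4*x) + C2*exp(-4*x)*sin(3*x).
Try u_p = A*cos(x) + B*sin(x). Substituting and equating the coefficients of cos(x) and sin(x) gives A = -3/20, B = -1/20, so u_p = -3*cos(x)/20 - sin(x)/20.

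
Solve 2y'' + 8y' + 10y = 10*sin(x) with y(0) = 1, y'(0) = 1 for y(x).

Divide through by 2: y'' + 4y' + 5y = 5*sin(x).
Characteristic equation r² + 4r + 5 = 0 has discriminant (4)² - 4·(5) = -4 < 0, so r = -2 ± i.
Hence y_h = C1*cos(x)*exp(-2*x) + C2*exp(-2*x)*sin(x).
Try y_p = A*cos(x) + B*sin(x). Substituting and equating the coefficients of cos(x) and sin(x) gives A = -5/8, B = 5/8, so y_p = -5*cos(x)/8 + 5*sin(x)/8.
General solution: y = -5*cos(x)/8 + 5*sin(x)/8 + C1*cos(x)*exp(-2*x) + C2*exp(-2*x)*sin(x).
Apply the initial conditions: y(0) = -5/8 + C1 = 1 and y'(0) = 5/8 + C2 - 2*C1 = 1. Solving gives C1 = 13/8, C2 = 29/8.

y = -5*cos(x)/8 + 5*sin(x)/8 + 13*cos(x)*exp(-2*x)/8 + 29*exp(-2*x)*sin(x)/8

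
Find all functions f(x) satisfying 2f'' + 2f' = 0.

f = C2 + C1*exp(-x)

Divide through by 2: f'' + f' = 0.
Characteristic equation r² + r = 0 factors as (r + 1)r = 0, so r = -1, 0.
Hence f_h = C1*exp(-x) + C2.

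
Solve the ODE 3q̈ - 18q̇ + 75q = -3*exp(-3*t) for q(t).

q = -exp(-3*t)/52 + C1*cos(4*t)*exp(3*t) + C2*exp(3*t)*sin(4*t)

Divide through by 3: q'' - 6q' + 25q = -exp(-3*t).
Characteristic equation r² - 6r + 25 = 0 has discriminant (-6)² - 4·(25) = -64 < 0, so r = 3 ± 4i.
Hence q_h = C1*cos(4*t)*exp(3*t) + C2*exp(3*t)*sin(4*t).
Try q_p = A*exp(-3*t). Substituting into the equation and dividing by exp(-3*t) gives A = -1/52, so q_p = -exp(-3*t)/52.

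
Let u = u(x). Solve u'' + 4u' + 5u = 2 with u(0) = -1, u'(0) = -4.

u = 2/5 - 34*exp(-2*x)*sin(x)/5 - 7*cos(x)*exp(-2*x)/5

Characteristic equation r² + 4r + 5 = 0 has discriminant (4)² - 4·(5) = -4 < 0, so r = -2 ± i.
Hence u_h = C1*cos(x)*exp(-2*x) + C2*exp(-2*x)*sin(x).
For the particular solution try u_p = A0. Substituting and matching coefficients of each power of x gives A0 = 2/5, so u_p = 2/5.
General solution: u = 2/5 + C1*cos(x)*exp(-2*x) + C2*exp(-2*x)*sin(x).
Apply the initial conditions: u(0) = 2/5 + C1 = -1 and u'(0) = C2 - 2*C1 = -4. Solving gives C1 = -7/5, C2 = -34/5.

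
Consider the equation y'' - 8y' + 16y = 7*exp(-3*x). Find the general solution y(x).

Characteristic equation r² - 8r + 16 = 0 has discriminant (-8)² - 4·(16) = 0, so r = 4 is a repeated root.
Hence y_h = (C1 + C2*x)*exp(4*x).
Try y_p = A*exp(-3*x). Substituting into the equation and dividing by exp(-3*x) gives A = 1/7, so y_p = exp(-3*x)/7.

y = exp(-3*x)/7 + C1*exp(4*x) + C2*x*exp(4*x)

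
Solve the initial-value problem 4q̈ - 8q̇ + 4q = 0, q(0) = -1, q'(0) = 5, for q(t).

Divide through by 4: q'' - 2q' + q = 0.
Characteristic equation r² - 2r + 1 = 0 has discriminant (-2)² - 4·(1) = 0, so r = 1 is a repeated root.
Hence q_h = (C1 + C2*t)*exp(t).
Apply the initial conditions: q(0) = C1 = -1 and q'(0) = C1 + C2 = 5. Solving gives C1 = -1, C2 = 6.

q = -exp(t) + 6*t*exp(t)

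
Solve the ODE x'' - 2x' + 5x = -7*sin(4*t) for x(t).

Characteristic equation r² - 2r + 5 = 0 has discriminant (-2)² - 4·(5) = -16 < 0, so r = 1 ± 2i.
Hence x_h = C1*cos(2*t)*exp(t) + C2*exp(t)*sin(2*t).
Try x_p = A*cos(4*t) + B*sin(4*t). Substituting and equating the coefficients of cos(4t) and sin(4t) gives A = -56/185, B = 77/185, so x_p = -56*cos(4*t)/185 + 77*sin(4*t)/185.

x = -56*cos(4*t)/185 + 77*sin(4*t)/185 + C1*cos(2*t)*exp(t) + C2*exp(t)*sin(2*t)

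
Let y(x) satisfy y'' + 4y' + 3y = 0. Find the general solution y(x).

y = C1*exp(-x) + C2*exp(-3*x)

Characteristic equation r² + 4r + 3 = 0 factors as (r + 1)(r + 3) = 0, so r = -1, -3.
Hence y_h = C1*exp(-x) + C2*exp(-3*x).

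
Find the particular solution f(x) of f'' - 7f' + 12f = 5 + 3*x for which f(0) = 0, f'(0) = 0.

Characteristic equation r² - 7r + 12 = 0 factors as (r - 3)(r - 4) = 0, so r = 3, 4.
Hence f_h = C1*exp(3*x) + C2*exp(4*x).
For the particular solution try f_p = A0 + A1*x. Substituting and matching coefficients of each power of x gives A0 = 9/16, A1 = 1/4, so f_p = 9/16 + x/4.
General solution: f = 9/16 + x/4 + C1*exp(3*x) + C2*exp(4*x).
Apply the initial conditions: f(0) = 9/16 + C1 + C2 = 0 and f'(0) = 1/4 + 3*C1 + 4*C2 = 0. Solving gives C1 = -2, C2 = 23/16.

f = 9/16 - 2*exp(3*x) + x/4 + 23*exp(4*x)/16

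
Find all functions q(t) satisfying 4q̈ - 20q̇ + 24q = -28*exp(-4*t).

Divide through by 4: q'' - 5q' + 6q = -7*exp(-4*t).
Characteristic equation r² - 5r + 6 = 0 factors as (r - 3)(r - 2) = 0, so r = 3, 2.
Hence q_h = C1*exp(3*t) + C2*exp(2*t).
Try q_p = A*exp(-4*t). Substituting into the equation and dividing by exp(-4*t) gives A = -1/6, so q_p = -exp(-4*t)/6.

q = -exp(-4*t)/6 + C1*exp(3*t) + C2*exp(2*t)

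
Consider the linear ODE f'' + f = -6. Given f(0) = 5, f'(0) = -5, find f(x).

f = -6 - 5*sin(x) + 11*cos(x)

Characteristic equation r² + 1 = 0 has discriminant (0)² - 4·(1) = -4 < 0, so r = ± i.
Hence f_h = C1*cos(x) + C2*sin(x).
For the particular solution try f_p = A0. Substituting and matching coefficients of each power of x gives A0 = -6, so f_p = -6.
General solution: f = -6 + C1*cos(x) + C2*sin(x).
Apply the initial conditions: f(0) = -6 + C1 = 5 and f'(0) = C2 = -5. Solving gives C1 = 11, C2 = -5.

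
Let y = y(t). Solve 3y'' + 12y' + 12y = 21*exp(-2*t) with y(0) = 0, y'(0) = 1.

y = t*exp(-2*t) + 7*t**2*exp(-2*t)/2

Divide through by 3: y'' + 4y' + 4y = 7*exp(-2*t).
Characteristic equation r² + 4r + 4 = 0 has discriminant (4)² - 4·(4) = 0, so r = -2 is a repeated root.
Hence y_h = (C1 + C2*t)*exp(-2*t).
Since exp(-2*t) solves the homogeneous equation (r = -2 is a root of multiplicity 2), multiply the trial by t^2. Try y_p = A*t^2*exp(-2*t). Substituting into the equation and dividing by exp(-2*t) gives A = 7/2, so y_p = 7*t^2*exp(-2*t)/2.
General solution: y = C1*exp(-2*t) + 7*t^2*exp(-2*t)/2 + C2*t*exp(-2*t).
Apply the initial conditions: y(0) = C1 = 0 and y'(0) = C2 - 2*C1 = 1. Solving gives C1 = 0, C2 = 1.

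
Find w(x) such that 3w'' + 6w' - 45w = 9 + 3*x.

Divide through by 3: w'' + 2w' - 15w = 3 + x.
Characteristic equation r² + 2r - 15 = 0 factors as (r - 3)(r + 5) = 0, so r = 3, -5.
Hence w_h = C1*exp(3*x) + C2*exp(-5*x).
For the particular solution try w_p = A0 + A1*x. Substituting and matching coefficients of each power of x gives A0 = -47/225, A1 = -1/15, so w_p = -47/225 - x/15.

w = -47/225 - x/15 + C1*exp(3*x) + C2*exp(-5*x)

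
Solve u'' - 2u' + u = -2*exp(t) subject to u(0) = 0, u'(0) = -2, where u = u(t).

Characteristic equation r² - 2r + 1 = 0 has discriminant (-2)² - 4·(1) = 0, so r = 1 is a repeated root.
Hence u_h = (C1 + C2*t)*exp(t).
Since exp(t) solves the homogeneous equation (r = 1 is a root of multiplicity 2), multiply the trial by t^2. Try u_p = A*t^2*exp(t). Substituting into the equation and dividing by exp(t) gives A = -1, so u_p = -t^2*exp(t).
General solution: u = C1*exp(t) - t^2*exp(t) + C2*t*exp(t).
Apply the initial conditions: u(0) = C1 = 0 and u'(0) = C1 + C2 = -2. Solving gives C1 = 0, C2 = -2.

u = -t**2*exp(t) - 2*t*exp(t)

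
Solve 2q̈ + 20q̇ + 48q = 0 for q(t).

Divide through by 2: q'' + 10q' + 24q = 0.
Characteristic equation r² + 10r + 24 = 0 factors as (r + 6)(r + 4) = 0, so r = -6, -4.
Hence q_h = C1*exp(-6*t) + C2*exp(-4*t).

q = C1*exp(-6*t) + C2*exp(-4*t)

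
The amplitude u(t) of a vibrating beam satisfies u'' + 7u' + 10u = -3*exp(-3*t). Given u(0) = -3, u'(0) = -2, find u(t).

Characteristic equation r² + 7r + 10 = 0 factors as (r + 5)(r + 2) = 0, so r = -5, -2.
Hence u_h = C1*exp(-5*t) + C2*exp(-2*t).
Try u_p = A*exp(-3*t). Substituting into the equation and dividing by exp(-3*t) gives A = 3/2, so u_p = 3*exp(-3*t)/2.
General solution: u = 3*exp(-3*t)/2 + C1*exp(-5*t) + C2*exp(-2*t).
Apply the initial conditions: u(0) = 3/2 + C1 + C2 = -3 and u'(0) = -9/2 - 5*C1 - 2*C2 = -2. Solving gives C1 = 13/6, C2 = -20/3.

u = -20*exp(-2*t)/3 + 3*exp(-3*t)/2 + 13*exp(-5*t)/6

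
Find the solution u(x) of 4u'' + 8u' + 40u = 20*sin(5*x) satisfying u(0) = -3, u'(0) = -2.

Divide through by 4: u'' + 2u' + 10u = 5*sin(5*x).
Characteristic equation r² + 2r + 10 = 0 has discriminant (2)² - 4·(10) = -36 < 0, so r = -1 ± 3i.
Hence u_h = C1*cos(3*x)*exp(-x) + C2*exp(-x)*sin(3*x).
Try u_p = A*cos(5*x) + B*sin(5*x). Substituting and equating the coefficients of cos(5x) and sin(5x) gives A = -2/13, B = -3/13, so u_p = -3*sin(5*x)/13 - 2*cos(5*x)/13.
General solution: u = -3*sin(5*x)/13 - 2*cos(5*x)/13 + C1*cos(3*x)*exp(-x) + C2*exp(-x)*sin(3*x).
Apply the initial conditions: u(0) = -2/13 + C1 = -3 and u'(0) = -15/13 - C1 + 3*C2 = -2. Solving gives C1 = -37/13, C2 = -16/13.

u = -3*sin(5*x)/13 - 2*cos(5*x)/13 - 37*cos(3*x)*exp(-x)/13 - 16*exp(-x)*sin(3*x)/13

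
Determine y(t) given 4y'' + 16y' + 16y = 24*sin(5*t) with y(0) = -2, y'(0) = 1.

Divide through by 4: y'' + 4y' + 4y = 6*sin(5*t).
Characteristic equation r² + 4r + 4 = 0 has discriminant (4)² - 4·(4) = 0, so r = -2 is a repeated root.
Hence y_h = (C1 + C2*t)*exp(-2*t).
Try y_p = A*cos(5*t) + B*sin(5*t). Substituting and equating the coefficients of cos(5t) and sin(5t) gives A = -120/841, B = -126/841, so y_p = -126*sin(5*t)/841 - 120*cos(5*t)/841.
General solution: y = -126*sin(5*t)/841 - 120*cos(5*t)/841 + C1*exp(-2*t) + C2*t*exp(-2*t).
Apply the initial conditions: y(0) = -120/841 + C1 = -2 and y'(0) = -630/841 + C2 - 2*C1 = 1. Solving gives C1 = -1562/841, C2 = -57/29.

y = -1562*exp(-2*t)/841 - 126*sin(5*t)/841 - 120*cos(5*t)/841 - 57*t*exp(-2*t)/29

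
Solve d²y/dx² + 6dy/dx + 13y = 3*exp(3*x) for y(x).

Characteristic equation r² + 6r + 13 = 0 has discriminant (6)² - 4·(13) = -16 < 0, so r = -3 ± 2i.
Hence y_h = C1*cos(2*x)*exp(-3*x) + C2*exp(-3*x)*sin(2*x).
Try y_p = A*exp(3*x). Substituting into the equation and dividing by exp(3*x) gives A = 3/40, so y_p = 3*exp(3*x)/40.

y = 3*exp(3*x)/40 + C1*cos(2*x)*exp(-3*x) + C2*exp(-3*x)*sin(2*x)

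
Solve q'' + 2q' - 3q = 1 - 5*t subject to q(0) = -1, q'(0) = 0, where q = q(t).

q = 7/9 - 7*exp(t)/4 - exp(-3*t)/36 + 5*t/3

Characteristic equation r² + 2r - 3 = 0 factors as (r + 3)(r - 1) = 0, so r = -3, 1.
Hence q_h = C1*exp(-3*t) + C2*exp(t).
For the particular solution try q_p = A0 + A1*t. Substituting and matching coefficients of each power of t gives A0 = 7/9, A1 = 5/3, so q_p = 7/9 + 5*t/3.
General solution: q = 7/9 + 5*t/3 + C1*exp(-3*t) + C2*exp(t).
Apply the initial conditions: q(0) = 7/9 + C1 + C2 = -1 and q'(0) = 5/3 + C2 - 3*C1 = 0. Solving gives C1 = -1/36, C2 = -7/4.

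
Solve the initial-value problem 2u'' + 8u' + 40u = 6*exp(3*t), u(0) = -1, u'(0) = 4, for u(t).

Divide through by 2: u'' + 4u' + 20u = 3*exp(3*t).
Characteristic equation r² + 4r + 20 = 0 has discriminant (4)² - 4·(20) = -64 < 0, so r = -2 ± 4i.
Hence u_h = C1*cos(4*t)*exp(-2*t) + C2*exp(-2*t)*sin(4*t).
Try u_p = A*exp(3*t). Substituting into the equation and dividing by exp(3*t) gives A = 3/41, so u_p = 3*exp(3*t)/41.
General solution: u = 3*exp(3*t)/41 + C1*cos(4*t)*exp(-2*t) + C2*exp(-2*t)*sin(4*t).
Apply the initial conditions: u(0) = 3/41 + C1 = -1 and u'(0) = 9/41 - 2*C1 + 4*C2 = 4. Solving gives C1 = -44/41, C2 = 67/164.

u = 3*exp(3*t)/41 - 44*cos(4*t)*exp(-2*t)/41 + 67*exp(-2*t)*sin(4*t)/164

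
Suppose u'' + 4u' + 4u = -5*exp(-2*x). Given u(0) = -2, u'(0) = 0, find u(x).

Characteristic equation r² + 4r + 4 = 0 has discriminant (4)² - 4·(4) = 0, so r = -2 is a repeated root.
Hence u_h = (C1 + C2*x)*exp(-2*x).
Since exp(-2*x) solves the homogeneous equation (r = -2 is a root of multiplicity 2), multiply the trial by x^2. Try u_p = A*x^2*exp(-2*x). Substituting into the equation and dividing by exp(-2*x) gives A = -5/2, so u_p = -5*x^2*exp(-2*x)/2.
General solution: u = C1*exp(-2*x) - 5*x^2*exp(-2*x)/2 + C2*x*exp(-2*x).
Apply the initial conditions: u(0) = C1 = -2 and u'(0) = C2 - 2*C1 = 0. Solving gives C1 = -2, C2 = -4.

u = -2*exp(-2*x) - 4*x*exp(-2*x) - 5*x**2*exp(-2*x)/2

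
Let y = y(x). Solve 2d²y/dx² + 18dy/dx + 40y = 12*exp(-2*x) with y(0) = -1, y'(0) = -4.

Divide through by 2: y'' + 9y' + 20y = 6*exp(-2*x).
Characteristic equation r² + 9r + 20 = 0 factors as (r + 5)(r + 4) = 0, so r = -5, -4.
Hence y_h = C1*exp(-5*x) + C2*exp(-4*x).
Try y_p = A*exp(-2*x). Substituting into the equation and dividing by exp(-2*x) gives A = 1, so y_p = exp(-2*x).
General solution: y = C1*exp(-5*x) + C2*exp(-4*x) + exp(-2*x).
Apply the initial conditions: y(0) = 1 + C1 + C2 = -1 and y'(0) = -2 - 5*C1 - 4*C2 = -4. Solving gives C1 = 10, C2 = -12.

y = -12*exp(-4*x) + 10*exp(-5*x) + exp(-2*x)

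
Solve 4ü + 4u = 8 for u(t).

Divide through by 4: u'' + u = 2.
Characteristic equation r² + 1 = 0 has discriminant (0)² - 4·(1) = -4 < 0, so r = ± i.
Hence u_h = C1*cos(t) + C2*sin(t).
For the particular solution try u_p = A0. Substituting and matching coefficients of each power of t gives A0 = 2, so u_p = 2.

u = 2 + C1*cos(t) + C2*sin(t)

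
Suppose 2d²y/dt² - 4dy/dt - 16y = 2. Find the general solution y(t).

Divide through by 2: y'' - 2y' - 8y = 1.
Characteristic equation r² - 2r - 8 = 0 factors as (r - 4)(r + 2) = 0, so r = 4, -2.
Hence y_h = C1*exp(4*t) + C2*exp(-2*t).
For the particular solution try y_p = A0. Substituting and matching coefficients of each power of t gives A0 = -1/8, so y_p = -1/8.

y = -1/8 + C1*exp(4*t) + C2*exp(-2*t)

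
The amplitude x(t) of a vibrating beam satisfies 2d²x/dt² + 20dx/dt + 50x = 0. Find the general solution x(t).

Divide through by 2: x'' + 10x' + 25x = 0.
Characteristic equation r² + 10r + 25 = 0 has discriminant (10)² - 4·(25) = 0, so r = -5 is a repeated root.
Hence x_h = (C1 + C2*t)*exp(-5*t).

x = C1*exp(-5*t) + C2*t*exp(-5*t)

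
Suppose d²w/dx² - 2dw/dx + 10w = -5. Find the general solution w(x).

w = -1/2 + C1*cos(3*x)*exp(x) + C2*exp(x)*sin(3*x)

Characteristic equation r² - 2r + 10 = 0 has discriminant (-2)² - 4·(10) = -36 < 0, so r = 1 ± 3i.
Hence w_h = C1*cos(3*x)*exp(x) + C2*exp(x)*sin(3*x).
For the particular solution try w_p = A0. Substituting and matching coefficients of each power of x gives A0 = -1/2, so w_p = -1/2.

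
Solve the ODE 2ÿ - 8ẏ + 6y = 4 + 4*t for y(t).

Divide through by 2: y'' - 4y' + 3y = 2 + 2*t.
Characteristic equation r² - 4r + 3 = 0 factors as (r - 1)(r - 3) = 0, so r = 1, 3.
Hence y_h = C1*exp(t) + C2*exp(3*t).
For the particular solution try y_p = A0 + A1*t. Substituting and matching coefficients of each power of t gives A0 = 14/9, A1 = 2/3, so y_p = 14/9 + 2*t/3.

y = 14/9 + 2*t/3 + C1*exp(t) + C2*exp(3*t)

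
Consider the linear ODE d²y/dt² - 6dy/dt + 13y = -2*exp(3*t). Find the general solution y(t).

Characteristic equation r² - 6r + 13 = 0 has discriminant (-6)² - 4·(13) = -16 < 0, so r = 3 ± 2i.
Hence y_h = C1*cos(2*t)*exp(3*t) + C2*exp(3*t)*sin(2*t).
Try y_p = A*exp(3*t). Substituting into the equation and dividing by exp(3*t) gives A = -1/2, so y_p = -exp(3*t)/2.

y = -exp(3*t)/2 + C1*cos(2*t)*exp(3*t) + C2*exp(3*t)*sin(2*t)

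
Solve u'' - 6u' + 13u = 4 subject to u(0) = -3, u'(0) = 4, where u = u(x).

Characteristic equation r² - 6r + 13 = 0 has discriminant (-6)² - 4·(13) = -16 < 0, so r = 3 ± 2i.
Hence u_h = C1*cos(2*x)*exp(3*x) + C2*exp(3*x)*sin(2*x).
For the particular solution try u_p = A0. Substituting and matching coefficients of each power of x gives A0 = 4/13, so u_p = 4/13.
General solution: u = 4/13 + C1*cos(2*x)*exp(3*x) + C2*exp(3*x)*sin(2*x).
Apply the initial conditions: u(0) = 4/13 + C1 = -3 and u'(0) = 2*C2 + 3*C1 = 4. Solving gives C1 = -43/13, C2 = 181/26.

u = 4/13 - 43*cos(2*x)*exp(3*x)/13 + 181*exp(3*x)*sin(2*x)/26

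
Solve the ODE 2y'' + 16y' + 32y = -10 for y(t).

Divide through by 2: y'' + 8y' + 16y = -5.
Characteristic equation r² + 8r + 16 = 0 has discriminant (8)² - 4·(16) = 0, so r = -4 is a repeated root.
Hence y_h = (C1 + C2*t)*exp(-4*t).
For the particular solution try y_p = A0. Substituting and matching coefficients of each power of t gives A0 = -5/16, so y_p = -5/16.

y = -5/16 + C1*exp(-4*t) + C2*t*exp(-4*t)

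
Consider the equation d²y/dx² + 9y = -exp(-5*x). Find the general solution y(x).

Characteristic equation r² + 9 = 0 has discriminant (0)² - 4·(9) = -36 < 0, so r = ± 3i.
Hence y_h = C1*cos(3*x) + C2*sin(3*x).
Try y_p = A*exp(-5*x). Substituting into the equation and dividing by exp(-5*x) gives A = -1/34, so y_p = -exp(-5*x)/34.

y = -exp(-5*x)/34 + C1*cos(3*x) + C2*sin(3*x)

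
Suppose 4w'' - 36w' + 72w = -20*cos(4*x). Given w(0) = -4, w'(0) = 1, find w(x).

w = -122*exp(3*x)/15 - cos(4*x)/130 + 9*sin(4*x)/65 + 323*exp(6*x)/78

Divide through by 4: w'' - 9w' + 18w = -5*cos(4*x).
Characteristic equation r² - 9r + 18 = 0 factors as (r - 3)(r - 6) = 0, so r = 3, 6.
Hence w_h = C1*exp(3*x) + C2*exp(6*x).
Try w_p = A*cos(4*x) + B*sin(4*x). Substituting and equating the coefficients of cos(4x) and sin(4x) gives A = -1/130, B = 9/65, so w_p = -cos(4*x)/130 + 9*sin(4*x)/65.
General solution: w = -cos(4*x)/130 + 9*sin(4*x)/65 + C1*exp(3*x) + C2*exp(6*x).
Apply the initial conditions: w(0) = -1/130 + C1 + C2 = -4 and w'(0) = 36/65 + 3*C1 + 6*C2 = 1. Solving gives C1 = -122/15, C2 = 323/78.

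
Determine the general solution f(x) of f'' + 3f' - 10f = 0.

Characteristic equation r² + 3r - 10 = 0 factors as (r + 5)(r - 2) = 0, so r = -5, 2.
Hence f_h = C1*exp(-5*x) + C2*exp(2*x).

f = C1*exp(-5*x) + C2*exp(2*x)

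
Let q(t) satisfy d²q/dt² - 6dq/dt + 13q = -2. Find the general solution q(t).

q = -2/13 + C1*cos(2*t)*exp(3*t) + C2*exp(3*t)*sin(2*t)

Characteristic equation r² - 6r + 13 = 0 has discriminant (-6)² - 4·(13) = -16 < 0, so r = 3 ± 2i.
Hence q_h = C1*cos(2*t)*exp(3*t) + C2*exp(3*t)*sin(2*t).
For the particular solution try q_p = A0. Substituting and matching coefficients of each power of t gives A0 = -2/13, so q_p = -2/13.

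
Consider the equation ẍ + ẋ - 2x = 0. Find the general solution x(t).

x = C1*exp(t) + C2*exp(-2*t)

Characteristic equation r² + r - 2 = 0 factors as (r - 1)(r + 2) = 0, so r = 1, -2.
Hence x_h = C1*exp(t) + C2*exp(-2*t).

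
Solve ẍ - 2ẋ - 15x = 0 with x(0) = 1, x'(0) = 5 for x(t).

x = exp(5*t)

Characteristic equation r² - 2r - 15 = 0 factors as (r + 3)(r - 5) = 0, so r = -3, 5.
Hence x_h = C1*exp(-3*t) + C2*exp(5*t).
Apply the initial conditions: x(0) = C1 + C2 = 1 and x'(0) = -3*C1 + 5*C2 = 5. Solving gives C1 = 0, C2 = 1.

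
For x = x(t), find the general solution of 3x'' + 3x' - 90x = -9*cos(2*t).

x = -3*sin(2*t)/580 + 51*cos(2*t)/580 + C1*exp(5*t) + C2*exp(-6*t)

Divide through by 3: x'' + x' - 30x = -3*cos(2*t).
Characteristic equation r² + r - 30 = 0 factors as (r - 5)(r + 6) = 0, so r = 5, -6.
Hence x_h = C1*exp(5*t) + C2*exp(-6*t).
Try x_p = A*cos(2*t) + B*sin(2*t). Substituting and equating the coefficients of cos(2t) and sin(2t) gives A = 51/580, B = -3/580, so x_p = -3*sin(2*t)/580 + 51*cos(2*t)/580.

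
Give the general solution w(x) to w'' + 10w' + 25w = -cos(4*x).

w = -40*sin(4*x)/1681 - 9*cos(4*x)/1681 + C1*exp(-5*x) + C2*x*exp(-5*x)

Characteristic equation r² + 10r + 25 = 0 has discriminant (10)² - 4·(25) = 0, so r = -5 is a repeated root.
Hence w_h = (C1 + C2*x)*exp(-5*x).
Try w_p = A*cos(4*x) + B*sin(4*x). Substituting and equating the coefficients of cos(4x) and sin(4x) gives A = -9/1681, B = -40/1681, so w_p = -40*sin(4*x)/1681 - 9*cos(4*x)/1681.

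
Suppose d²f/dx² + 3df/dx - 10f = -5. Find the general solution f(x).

Characteristic equation r² + 3r - 10 = 0 factors as (r - 2)(r + 5) = 0, so r = 2, -5.
Hence f_h = C1*exp(2*x) + C2*exp(-5*x).
For the particular solution try f_p = A0. Substituting and matching coefficients of each power of x gives A0 = 1/2, so f_p = 1/2.

f = 1/2 + C1*exp(2*x) + C2*exp(-5*x)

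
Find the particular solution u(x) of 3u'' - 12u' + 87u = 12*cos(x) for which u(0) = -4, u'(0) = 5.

u = -sin(x)/50 + 7*cos(x)/50 - 207*cos(5*x)*exp(2*x)/50 + 133*exp(2*x)*sin(5*x)/50

Divide through by 3: u'' - 4u' + 29u = 4*cos(x).
Characteristic equation r² - 4r + 29 = 0 has discriminant (-4)² - 4·(29) = -100 < 0, so r = 2 ± 5i.
Hence u_h = C1*cos(5*x)*exp(2*x) + C2*exp(2*x)*sin(5*x).
Try u_p = A*cos(x) + B*sin(x). Substituting and equating the coefficients of cos(x) and sin(x) gives A = 7/50, B = -1/50, so u_p = -sin(x)/50 + 7*cos(x)/50.
General solution: u = -sin(x)/50 + 7*cos(x)/50 + C1*cos(5*x)*exp(2*x) + C2*exp(2*x)*sin(5*x).
Apply the initial conditions: u(0) = 7/50 + C1 = -4 and u'(0) = -1/50 + 2*C1 + 5*C2 = 5. Solving gives C1 = -207/50, C2 = 133/50.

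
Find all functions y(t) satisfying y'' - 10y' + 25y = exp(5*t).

Characteristic equation r² - 10r + 25 = 0 has discriminant (-10)² - 4·(25) = 0, so r = 5 is a repeated root.
Hence y_h = (C1 + C2*t)*exp(5*t).
Since exp(5*t) solves the homogeneous equation (r = 5 is a root of multiplicity 2), multiply the trial by t^2. Try y_p = A*t^2*exp(5*t). Substituting into the equation and dividing by exp(5*t) gives A = 1/2, so y_p = t^2*exp(5*t)/2.

y = C1*exp(5*t) + t**2*exp(5*t)/2 + C2*t*exp(5*t)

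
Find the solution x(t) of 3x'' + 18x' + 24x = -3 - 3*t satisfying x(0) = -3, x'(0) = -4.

Divide through by 3: x'' + 6x' + 8x = -1 - t.
Characteristic equation r² + 6r + 8 = 0 factors as (r + 2)(r + 4) = 0, so r = -2, -4.
Hence x_h = C1*exp(-2*t) + C2*exp(-4*t).
For the particular solution try x_p = A0 + A1*t. Substituting and matching coefficients of each power of t gives A0 = -1/32, A1 = -1/8, so x_p = -1/32 - t/8.
General solution: x = -1/32 - t/8 + C1*exp(-2*t) + C2*exp(-4*t).
Apply the initial conditions: x(0) = -1/32 + C1 + C2 = -3 and x'(0) = -1/8 - 4*C2 - 2*C1 = -4. Solving gives C1 = -63/8, C2 = 157/32.

x = -1/32 - 63*exp(-2*t)/8 - t/8 + 157*exp(-4*t)/32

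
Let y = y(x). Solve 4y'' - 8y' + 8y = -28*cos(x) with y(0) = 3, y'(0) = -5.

y = -7*cos(x)/5 + 14*sin(x)/5 - 61*exp(x)*sin(x)/5 + 22*cos(x)*exp(x)/5

Divide through by 4: y'' - 2y' + 2y = -7*cos(x).
Characteristic equation r² - 2r + 2 = 0 has discriminant (-2)² - 4·(2) = -4 < 0, so r = 1 ± i.
Hence y_h = C1*cos(x)*exp(x) + C2*exp(x)*sin(x).
Try y_p = A*cos(x) + B*sin(x). Substituting and equating the coefficients of cos(x) and sin(x) gives A = -7/5, B = 14/5, so y_p = -7*cos(x)/5 + 14*sin(x)/5.
General solution: y = -7*cos(x)/5 + 14*sin(x)/5 + C1*cos(x)*exp(x) + C2*exp(x)*sin(x).
Apply the initial conditions: y(0) = -7/5 + C1 = 3 and y'(0) = 14/5 + C1 + C2 = -5. Solving gives C1 = 22/5, C2 = -61/5.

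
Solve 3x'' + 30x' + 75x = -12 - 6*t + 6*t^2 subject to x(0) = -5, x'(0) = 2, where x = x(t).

Divide through by 3: x'' + 10x' + 25x = -4 - 2*t + 2*t^2.
Characteristic equation r² + 10r + 25 = 0 has discriminant (10)² - 4·(25) = 0, so r = -5 is a repeated root.
Hence x_h = (C1 + C2*t)*exp(-5*t).
For the particular solution try x_p = A0 + A1*t + A2*t^2. Substituting and matching coefficients of each power of t gives A0 = -68/625, A1 = -18/125, A2 = 2/25, so x_p = -68/625 - 18*t/125 + 2*t^2/25.
General solution: x = -68/625 - 18*t/125 + 2*t^2/25 + C1*exp(-5*t) + C2*t*exp(-5*t).
Apply the initial conditions: x(0) = -68/625 + C1 = -5 and x'(0) = -18/125 + C2 - 5*C1 = 2. Solving gives C1 = -3057/625, C2 = -2789/125.

x = -68/625 - 3057*exp(-5*t)/625 - 18*t/125 + 2*t**2/25 - 2789*t*exp(-5*t)/125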